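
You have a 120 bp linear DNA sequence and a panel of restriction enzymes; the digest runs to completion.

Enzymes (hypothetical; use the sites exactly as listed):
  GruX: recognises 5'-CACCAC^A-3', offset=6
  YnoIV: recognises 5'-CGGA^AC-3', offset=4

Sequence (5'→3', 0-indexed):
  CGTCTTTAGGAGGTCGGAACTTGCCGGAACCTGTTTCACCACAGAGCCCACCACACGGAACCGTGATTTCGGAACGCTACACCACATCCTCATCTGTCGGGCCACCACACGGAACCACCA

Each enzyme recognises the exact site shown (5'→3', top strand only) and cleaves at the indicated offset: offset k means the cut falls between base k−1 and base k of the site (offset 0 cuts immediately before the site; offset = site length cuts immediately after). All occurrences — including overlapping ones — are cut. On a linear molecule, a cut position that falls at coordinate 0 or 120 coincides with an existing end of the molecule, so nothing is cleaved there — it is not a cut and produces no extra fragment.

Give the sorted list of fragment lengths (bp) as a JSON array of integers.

Site scan:
  GruX (CACCACA, off=6): starts [36, 48, 79, 102] → cuts [42, 54, 85, 108]
  YnoIV (CGGAAC, off=4): starts [14, 24, 55, 69, 109] → cuts [18, 28, 59, 73, 113]

Pooled cuts: [18, 28, 42, 54, 59, 73, 85, 108, 113]

Fragments:
  [0,18): 18 bp
  [18,28): 10 bp
  [28,42): 14 bp
  [42,54): 12 bp
  [54,59): 5 bp
  [59,73): 14 bp
  [73,85): 12 bp
  [85,108): 23 bp
  [108,113): 5 bp
  [113,120): 7 bp

[5,5,7,10,12,12,14,14,18,23]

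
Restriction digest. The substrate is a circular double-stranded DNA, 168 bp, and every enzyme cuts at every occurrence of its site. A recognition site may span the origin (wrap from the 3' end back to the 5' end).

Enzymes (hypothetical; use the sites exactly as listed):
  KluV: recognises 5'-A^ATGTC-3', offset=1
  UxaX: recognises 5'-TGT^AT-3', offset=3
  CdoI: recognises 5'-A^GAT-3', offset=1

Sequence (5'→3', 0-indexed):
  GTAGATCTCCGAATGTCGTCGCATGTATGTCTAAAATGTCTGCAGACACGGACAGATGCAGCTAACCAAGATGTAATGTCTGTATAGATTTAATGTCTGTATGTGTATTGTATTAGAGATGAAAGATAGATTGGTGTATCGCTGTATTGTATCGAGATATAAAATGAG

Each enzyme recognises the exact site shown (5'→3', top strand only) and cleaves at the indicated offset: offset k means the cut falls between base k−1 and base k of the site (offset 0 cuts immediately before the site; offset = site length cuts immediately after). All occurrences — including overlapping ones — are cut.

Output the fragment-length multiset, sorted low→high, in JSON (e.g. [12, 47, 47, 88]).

Site scan:
  KluV (AATGTC, off=1): starts [11, 34, 74, 91] → cuts [12, 35, 75, 92]
  UxaX (TGTAT, off=3): starts [23, 80, 97, 103, 108, 134, 142, 147] → cuts [26, 83, 100, 106, 111, 137, 145, 150]
  CdoI (AGAT, off=1): starts [2, 53, 68, 85, 116, 123, 127, 154] → cuts [3, 54, 69, 86, 117, 124, 128, 155]

All cut coordinates (distinct, sorted): [3, 12, 26, 35, 54, 69, 75, 83, 86, 92, 100, 106, 111, 117, 124, 128, 137, 145, 150, 155]

Fragment lengths:
  3→12: 9 bp
  12→26: 14 bp
  26→35: 9 bp
  35→54: 19 bp
  54→69: 15 bp
  69→75: 6 bp
  75→83: 8 bp
  83→86: 3 bp
  86→92: 6 bp
  92→100: 8 bp
  100→106: 6 bp
  106→111: 5 bp
  111→117: 6 bp
  117→124: 7 bp
  124→128: 4 bp
  128→137: 9 bp
  137→145: 8 bp
  145→150: 5 bp
  150→155: 5 bp
  155→3 (wrap): 168-155+3 = 16 bp

[3,4,5,5,5,6,6,6,6,7,8,8,8,9,9,9,14,15,16,19]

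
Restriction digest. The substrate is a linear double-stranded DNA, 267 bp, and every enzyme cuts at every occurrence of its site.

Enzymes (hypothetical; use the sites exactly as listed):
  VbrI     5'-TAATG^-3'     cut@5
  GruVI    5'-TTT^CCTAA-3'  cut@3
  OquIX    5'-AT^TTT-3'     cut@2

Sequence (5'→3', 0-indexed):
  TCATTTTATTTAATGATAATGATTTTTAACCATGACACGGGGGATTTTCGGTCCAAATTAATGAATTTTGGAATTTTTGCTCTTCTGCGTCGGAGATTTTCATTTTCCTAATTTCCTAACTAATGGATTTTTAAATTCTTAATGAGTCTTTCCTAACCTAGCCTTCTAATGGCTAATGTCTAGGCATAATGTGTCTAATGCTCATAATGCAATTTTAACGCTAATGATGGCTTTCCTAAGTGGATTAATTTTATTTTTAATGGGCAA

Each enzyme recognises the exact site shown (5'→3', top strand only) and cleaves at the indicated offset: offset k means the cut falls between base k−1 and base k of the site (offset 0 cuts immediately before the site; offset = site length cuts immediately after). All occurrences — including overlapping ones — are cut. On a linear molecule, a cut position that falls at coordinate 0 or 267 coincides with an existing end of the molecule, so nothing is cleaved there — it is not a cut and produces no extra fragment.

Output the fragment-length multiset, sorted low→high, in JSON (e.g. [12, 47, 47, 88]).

Site scan:
  VbrI TAATG/5: at [10, 16, 58, 120, 139, 166, 173, 186, 195, 204, 221, 257] ⇒ [15, 21, 63, 125, 144, 171, 178, 191, 200, 209, 226, 262]
  GruVI TTTCCTAA/3: at [103, 111, 148, 231] ⇒ [106, 114, 151, 234]
  OquIX ATTTT/2: at [2, 21, 43, 64, 72, 95, 101, 126, 211, 247, 252] ⇒ [4, 23, 45, 66, 74, 97, 103, 128, 213, 249, 254]

Pooled cuts: [4, 15, 21, 23, 45, 63, 66, 74, 97, 103, 106, 114, 125, 128, 144, 151, 171, 178, 191, 200, 209, 213, 226, 234, 249, 254, 262]

Fragments:
  [0,4): 4 bp
  [4,15): 11 bp
  [15,21): 6 bp
  [21,23): 2 bp
  [23,45): 22 bp
  [45,63): 18 bp
  [63,66): 3 bp
  [66,74): 8 bp
  [74,97): 23 bp
  [97,103): 6 bp
  [103,106): 3 bp
  [106,114): 8 bp
  [114,125): 11 bp
  [125,128): 3 bp
  [128,144): 16 bp
  [144,151): 7 bp
  [151,171): 20 bp
  [171,178): 7 bp
  [178,191): 13 bp
  [191,200): 9 bp
  [200,209): 9 bp
  [209,213): 4 bp
  [213,226): 13 bp
  [226,234): 8 bp
  [234,249): 15 bp
  [249,254): 5 bp
  [254,262): 8 bp
  [262,267): 5 bp

[2,3,3,3,4,4,5,5,6,6,7,7,8,8,8,8,9,9,11,11,13,13,15,16,18,20,22,23]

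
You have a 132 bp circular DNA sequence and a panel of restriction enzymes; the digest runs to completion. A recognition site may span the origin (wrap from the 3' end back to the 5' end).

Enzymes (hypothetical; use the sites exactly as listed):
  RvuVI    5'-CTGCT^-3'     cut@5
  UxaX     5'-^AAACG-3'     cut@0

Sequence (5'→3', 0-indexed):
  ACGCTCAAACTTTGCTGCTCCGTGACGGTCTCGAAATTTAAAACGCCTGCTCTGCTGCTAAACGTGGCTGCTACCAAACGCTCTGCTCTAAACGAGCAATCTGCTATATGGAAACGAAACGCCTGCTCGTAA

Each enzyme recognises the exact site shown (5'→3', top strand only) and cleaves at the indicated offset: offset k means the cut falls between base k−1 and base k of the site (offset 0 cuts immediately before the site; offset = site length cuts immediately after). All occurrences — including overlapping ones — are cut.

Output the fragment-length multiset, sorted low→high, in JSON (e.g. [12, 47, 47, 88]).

Per-enzyme occurrences:
  RvuVI CTGCT/5: at [14, 46, 51, 54, 67, 82, 100, 122] ⇒ [19, 51, 56, 59, 72, 87, 105, 127]
  UxaX AAACG/0: at [40, 59, 75, 89, 111, 116, 130] ⇒ [40, 59, 75, 89, 111, 116, 130]

All cut coordinates (distinct, sorted): [19, 40, 51, 56, 59, 72, 75, 87, 89, 105, 111, 116, 127, 130]

Fragments:
  19→40: 21 bp
  40→51: 11 bp
  51→56: 5 bp
  56→59: 3 bp
  59→72: 13 bp
  72→75: 3 bp
  75→87: 12 bp
  87→89: 2 bp
  89→105: 16 bp
  105→111: 6 bp
  111→116: 5 bp
  116→127: 11 bp
  127→130: 3 bp
  130→19 (wrap): 132-130+19 = 21 bp

[2,3,3,3,5,5,6,11,11,12,13,16,21,21]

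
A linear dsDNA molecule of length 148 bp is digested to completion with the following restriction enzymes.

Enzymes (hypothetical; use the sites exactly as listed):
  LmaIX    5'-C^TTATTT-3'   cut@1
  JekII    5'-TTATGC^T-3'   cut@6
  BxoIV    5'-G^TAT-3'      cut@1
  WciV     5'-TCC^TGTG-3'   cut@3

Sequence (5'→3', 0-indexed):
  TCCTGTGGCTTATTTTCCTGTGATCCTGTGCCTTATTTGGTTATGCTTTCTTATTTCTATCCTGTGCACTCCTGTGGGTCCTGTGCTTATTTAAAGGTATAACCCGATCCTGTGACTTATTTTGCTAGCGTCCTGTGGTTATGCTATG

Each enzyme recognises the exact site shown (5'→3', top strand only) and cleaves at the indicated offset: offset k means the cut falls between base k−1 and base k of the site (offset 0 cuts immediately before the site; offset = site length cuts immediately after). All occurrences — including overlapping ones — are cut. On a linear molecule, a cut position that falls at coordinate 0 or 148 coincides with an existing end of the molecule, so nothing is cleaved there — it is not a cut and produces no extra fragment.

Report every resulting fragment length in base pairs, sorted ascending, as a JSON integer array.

Per-enzyme occurrences:
  LmaIX CTTATTT/1: at [8, 31, 49, 85, 115] ⇒ [9, 32, 50, 86, 116]
  JekII TTATGCT/6: at [40, 138] ⇒ [46, 144]
  BxoIV GTAT/1: at [96] ⇒ [97]
  WciV TCCTGTG/3: at [0, 15, 23, 59, 69, 78, 107, 130] ⇒ [3, 18, 26, 62, 72, 81, 110, 133]

All cut coordinates (distinct, sorted): [3, 9, 18, 26, 32, 46, 50, 62, 72, 81, 86, 97, 110, 116, 133, 144]

Fragments:
  [0,3): 3 bp
  [3,9): 6 bp
  [9,18): 9 bp
  [18,26): 8 bp
  [26,32): 6 bp
  [32,46): 14 bp
  [46,50): 4 bp
  [50,62): 12 bp
  [62,72): 10 bp
  [72,81): 9 bp
  [81,86): 5 bp
  [86,97): 11 bp
  [97,110): 13 bp
  [110,116): 6 bp
  [116,133): 17 bp
  [133,144): 11 bp
  [144,148): 4 bp

[3,4,4,5,6,6,6,8,9,9,10,11,11,12,13,14,17]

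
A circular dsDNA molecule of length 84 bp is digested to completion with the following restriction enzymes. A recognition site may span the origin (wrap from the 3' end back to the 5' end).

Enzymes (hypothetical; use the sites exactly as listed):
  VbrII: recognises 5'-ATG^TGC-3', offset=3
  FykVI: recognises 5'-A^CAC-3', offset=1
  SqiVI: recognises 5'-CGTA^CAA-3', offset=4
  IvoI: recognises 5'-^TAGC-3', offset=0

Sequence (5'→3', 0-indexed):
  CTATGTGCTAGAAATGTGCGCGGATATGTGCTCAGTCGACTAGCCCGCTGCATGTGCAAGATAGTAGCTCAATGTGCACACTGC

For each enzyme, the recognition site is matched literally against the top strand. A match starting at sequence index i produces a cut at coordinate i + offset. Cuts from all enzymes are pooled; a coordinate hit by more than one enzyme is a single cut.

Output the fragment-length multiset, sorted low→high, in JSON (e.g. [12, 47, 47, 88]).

Site scan:
  VbrII (ATGTGC, off=3): starts [2, 13, 25, 51, 71] → cuts [5, 16, 28, 54, 74]
  FykVI (ACAC, off=1): starts [77] → cuts [78]
  SqiVI (CGTACAA, off=4): no sites
  IvoI (TAGC, off=0): starts [40, 64] → cuts [40, 64]

All cut coordinates (distinct, sorted): [5, 16, 28, 40, 54, 64, 74, 78]

Fragments:
  5→16: 11 bp
  16→28: 12 bp
  28→40: 12 bp
  40→54: 14 bp
  54→64: 10 bp
  64→74: 10 bp
  74→78: 4 bp
  78→5 (wrap): 84-78+5 = 11 bp

[4,10,10,11,11,12,12,14]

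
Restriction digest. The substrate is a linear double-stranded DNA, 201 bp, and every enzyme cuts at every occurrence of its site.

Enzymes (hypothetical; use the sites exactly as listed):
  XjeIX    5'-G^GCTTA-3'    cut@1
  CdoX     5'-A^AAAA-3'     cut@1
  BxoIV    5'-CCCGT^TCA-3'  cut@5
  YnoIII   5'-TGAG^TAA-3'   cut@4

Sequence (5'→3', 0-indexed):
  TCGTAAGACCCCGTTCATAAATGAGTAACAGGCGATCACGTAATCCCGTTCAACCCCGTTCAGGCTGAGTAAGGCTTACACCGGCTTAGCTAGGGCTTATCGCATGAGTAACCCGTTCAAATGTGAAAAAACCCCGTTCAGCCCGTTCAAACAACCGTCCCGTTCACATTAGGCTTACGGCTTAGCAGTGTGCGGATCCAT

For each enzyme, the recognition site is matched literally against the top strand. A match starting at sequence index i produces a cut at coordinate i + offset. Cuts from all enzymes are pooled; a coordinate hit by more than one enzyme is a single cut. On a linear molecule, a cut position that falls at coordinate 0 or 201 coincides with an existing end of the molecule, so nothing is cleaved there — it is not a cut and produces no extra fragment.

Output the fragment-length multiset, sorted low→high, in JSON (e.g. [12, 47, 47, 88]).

[1,4,7,8,9,9,10,10,10,10,10,11,11,14,14,17,22,24]

Scan for sites:
  XjeIX (GGCTTA, off=1): starts [72, 82, 93, 171, 178] → cuts [73, 83, 94, 172, 179]
  CdoX (AAAAA, off=1): starts [125, 126] → cuts [126, 127]
  BxoIV (CCCGTTCA, off=5): starts [9, 44, 54, 111, 132, 141, 158] → cuts [14, 49, 59, 116, 137, 146, 163]
  YnoIII (TGAGTAA, off=4): starts [21, 65, 104] → cuts [25, 69, 108]

All cut coordinates (distinct, sorted): [14, 25, 49, 59, 69, 73, 83, 94, 108, 116, 126, 127, 137, 146, 163, 172, 179]

Fragment lengths:
  [0,14): 14 bp
  [14,25): 11 bp
  [25,49): 24 bp
  [49,59): 10 bp
  [59,69): 10 bp
  [69,73): 4 bp
  [73,83): 10 bp
  [83,94): 11 bp
  [94,108): 14 bp
  [108,116): 8 bp
  [116,126): 10 bp
  [126,127): 1 bp
  [127,137): 10 bp
  [137,146): 9 bp
  [146,163): 17 bp
  [163,172): 9 bp
  [172,179): 7 bp
  [179,201): 22 bp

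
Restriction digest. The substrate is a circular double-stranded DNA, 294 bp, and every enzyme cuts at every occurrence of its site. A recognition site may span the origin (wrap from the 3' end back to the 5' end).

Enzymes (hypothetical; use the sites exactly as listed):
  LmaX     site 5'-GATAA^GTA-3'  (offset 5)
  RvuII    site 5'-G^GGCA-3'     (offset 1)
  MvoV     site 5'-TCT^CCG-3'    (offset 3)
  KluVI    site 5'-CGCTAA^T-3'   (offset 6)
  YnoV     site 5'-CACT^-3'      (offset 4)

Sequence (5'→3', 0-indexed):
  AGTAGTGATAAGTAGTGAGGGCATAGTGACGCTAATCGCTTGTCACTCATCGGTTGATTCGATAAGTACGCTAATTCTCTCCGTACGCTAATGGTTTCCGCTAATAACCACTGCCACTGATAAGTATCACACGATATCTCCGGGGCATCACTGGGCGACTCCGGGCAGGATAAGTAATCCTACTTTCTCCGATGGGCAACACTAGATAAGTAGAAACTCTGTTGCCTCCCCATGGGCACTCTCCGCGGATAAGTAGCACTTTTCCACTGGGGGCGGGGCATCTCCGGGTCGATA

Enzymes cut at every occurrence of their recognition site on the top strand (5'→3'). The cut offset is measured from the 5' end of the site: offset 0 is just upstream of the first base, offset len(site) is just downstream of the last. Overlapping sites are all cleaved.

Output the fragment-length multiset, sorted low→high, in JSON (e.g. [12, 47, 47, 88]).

Per-enzyme occurrences:
  LmaX GATAAGTA/5: at [6, 60, 118, 168, 204, 247, 290] ⇒ [1, 11, 65, 123, 173, 209, 252]
  RvuII GGGCA/1: at [18, 142, 162, 193, 233, 275] ⇒ [19, 143, 163, 194, 234, 276]
  MvoV TCTCCG/3: at [77, 136, 185, 239, 280] ⇒ [80, 139, 188, 242, 283]
  KluVI CGCTAAT/6: at [29, 68, 85, 98] ⇒ [35, 74, 91, 104]
  YnoV CACT/4: at [43, 108, 114, 148, 199, 236, 256, 264] ⇒ [47, 112, 118, 152, 203, 240, 260, 268]

All cut coordinates (distinct, sorted): [1, 11, 19, 35, 47, 65, 74, 80, 91, 104, 112, 118, 123, 139, 143, 152, 163, 173, 188, 194, 203, 209, 234, 240, 242, 252, 260, 268, 276, 283]

Fragments:
  1→11: 10 bp
  11→19: 8 bp
  19→35: 16 bp
  35→47: 12 bp
  47→65: 18 bp
  65→74: 9 bp
  74→80: 6 bp
  80→91: 11 bp
  91→104: 13 bp
  104→112: 8 bp
  112→118: 6 bp
  118→123: 5 bp
  123→139: 16 bp
  139→143: 4 bp
  143→152: 9 bp
  152→163: 11 bp
  163→173: 10 bp
  173→188: 15 bp
  188→194: 6 bp
  194→203: 9 bp
  203→209: 6 bp
  209→234: 25 bp
  234→240: 6 bp
  240→242: 2 bp
  242→252: 10 bp
  252→260: 8 bp
  260→268: 8 bp
  268→276: 8 bp
  276→283: 7 bp
  283→1 (wrap): 294-283+1 = 12 bp

[2,4,5,6,6,6,6,6,7,8,8,8,8,8,9,9,9,10,10,10,11,11,12,12,13,15,16,16,18,25]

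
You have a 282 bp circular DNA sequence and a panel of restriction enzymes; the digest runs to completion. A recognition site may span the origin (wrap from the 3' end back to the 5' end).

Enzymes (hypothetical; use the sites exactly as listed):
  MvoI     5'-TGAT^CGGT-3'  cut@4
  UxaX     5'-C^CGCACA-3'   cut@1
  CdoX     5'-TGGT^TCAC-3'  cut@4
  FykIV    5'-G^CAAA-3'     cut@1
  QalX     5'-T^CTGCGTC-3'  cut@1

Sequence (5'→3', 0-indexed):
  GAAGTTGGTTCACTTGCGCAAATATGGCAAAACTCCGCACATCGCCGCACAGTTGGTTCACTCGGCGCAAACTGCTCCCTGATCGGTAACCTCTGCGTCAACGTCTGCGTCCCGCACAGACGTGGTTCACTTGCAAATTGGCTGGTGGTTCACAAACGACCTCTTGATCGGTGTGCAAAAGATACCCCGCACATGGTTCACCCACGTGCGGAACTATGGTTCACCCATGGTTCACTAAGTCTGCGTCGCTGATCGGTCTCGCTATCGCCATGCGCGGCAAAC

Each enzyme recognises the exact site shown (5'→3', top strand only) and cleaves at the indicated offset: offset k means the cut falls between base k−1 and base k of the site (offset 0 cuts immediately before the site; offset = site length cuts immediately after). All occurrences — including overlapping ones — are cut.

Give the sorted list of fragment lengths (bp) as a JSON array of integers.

[7,7,8,8,9,9,9,9,10,10,10,11,12,12,12,13,14,14,16,16,19,23,24]

Site scan:
  MvoI TGATCGGT/4: at [79, 164, 249] ⇒ [83, 168, 253]
  UxaX CCGCACA/1: at [34, 44, 111, 186] ⇒ [35, 45, 112, 187]
  CdoX TGGTTCAC/4: at [5, 53, 122, 145, 193, 216, 227] ⇒ [9, 57, 126, 149, 197, 220, 231]
  FykIV GCAAA/1: at [17, 26, 66, 132, 174, 276] ⇒ [18, 27, 67, 133, 175, 277]
  QalX TCTGCGTC/1: at [91, 103, 239] ⇒ [92, 104, 240]

Pooled cuts: [9, 18, 27, 35, 45, 57, 67, 83, 92, 104, 112, 126, 133, 149, 168, 175, 187, 197, 220, 231, 240, 253, 277]

Fragments:
  9→18: 9 bp
  18→27: 9 bp
  27→35: 8 bp
  35→45: 10 bp
  45→57: 12 bp
  57→67: 10 bp
  67→83: 16 bp
  83→92: 9 bp
  92→104: 12 bp
  104→112: 8 bp
  112→126: 14 bp
  126→133: 7 bp
  133→149: 16 bp
  149→168: 19 bp
  168→175: 7 bp
  175→187: 12 bp
  187→197: 10 bp
  197→220: 23 bp
  220→231: 11 bp
  231→240: 9 bp
  240→253: 13 bp
  253→277: 24 bp
  277→9 (wrap): 282-277+9 = 14 bp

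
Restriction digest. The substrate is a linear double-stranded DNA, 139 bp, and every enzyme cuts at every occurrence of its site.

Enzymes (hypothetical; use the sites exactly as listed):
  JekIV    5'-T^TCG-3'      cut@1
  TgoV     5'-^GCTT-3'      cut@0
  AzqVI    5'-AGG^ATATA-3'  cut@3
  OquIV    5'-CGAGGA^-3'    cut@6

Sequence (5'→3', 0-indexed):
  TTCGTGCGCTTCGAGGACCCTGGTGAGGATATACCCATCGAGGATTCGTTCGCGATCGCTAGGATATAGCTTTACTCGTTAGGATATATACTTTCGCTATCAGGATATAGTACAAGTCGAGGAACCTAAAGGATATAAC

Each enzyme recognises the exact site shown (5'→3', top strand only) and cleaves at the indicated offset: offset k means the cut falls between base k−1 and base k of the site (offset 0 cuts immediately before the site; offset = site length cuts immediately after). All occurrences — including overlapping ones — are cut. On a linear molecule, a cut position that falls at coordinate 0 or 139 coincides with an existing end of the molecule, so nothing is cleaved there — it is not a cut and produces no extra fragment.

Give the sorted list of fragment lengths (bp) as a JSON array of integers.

Per-enzyme occurrences:
  JekIV TTCG/1: at [0, 9, 44, 48, 92] ⇒ [1, 10, 45, 49, 93]
  TgoV GCTT/0: at [7, 68] ⇒ [7, 68]
  AzqVI AGGATATA/3: at [25, 60, 80, 101, 129] ⇒ [28, 63, 83, 104, 132]
  OquIV CGAGGA/6: at [11, 38, 117] ⇒ [17, 44, 123]

Pooled cuts: [1, 7, 10, 17, 28, 44, 45, 49, 63, 68, 83, 93, 104, 123, 132]

Fragments:
  [0,1): 1 bp
  [1,7): 6 bp
  [7,10): 3 bp
  [10,17): 7 bp
  [17,28): 11 bp
  [28,44): 16 bp
  [44,45): 1 bp
  [45,49): 4 bp
  [49,63): 14 bp
  [63,68): 5 bp
  [68,83): 15 bp
  [83,93): 10 bp
  [93,104): 11 bp
  [104,123): 19 bp
  [123,132): 9 bp
  [132,139): 7 bp

[1,1,3,4,5,6,7,7,9,10,11,11,14,15,16,19]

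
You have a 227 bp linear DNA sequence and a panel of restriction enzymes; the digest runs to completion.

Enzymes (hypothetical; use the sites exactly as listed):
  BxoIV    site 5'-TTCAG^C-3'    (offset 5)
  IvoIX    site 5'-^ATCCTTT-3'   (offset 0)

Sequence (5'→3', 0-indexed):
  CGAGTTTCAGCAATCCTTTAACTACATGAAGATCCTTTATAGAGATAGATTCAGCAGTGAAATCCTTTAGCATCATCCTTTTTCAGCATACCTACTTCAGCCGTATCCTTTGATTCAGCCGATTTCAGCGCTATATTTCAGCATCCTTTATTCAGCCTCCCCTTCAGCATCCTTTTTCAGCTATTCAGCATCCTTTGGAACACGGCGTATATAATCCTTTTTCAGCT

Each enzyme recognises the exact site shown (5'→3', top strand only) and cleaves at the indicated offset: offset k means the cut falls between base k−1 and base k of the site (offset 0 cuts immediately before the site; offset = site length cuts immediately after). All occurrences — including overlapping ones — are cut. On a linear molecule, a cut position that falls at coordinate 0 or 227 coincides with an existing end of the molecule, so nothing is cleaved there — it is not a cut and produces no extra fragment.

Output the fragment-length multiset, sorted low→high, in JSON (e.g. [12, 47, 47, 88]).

Scan for sites:
  BxoIV (TTCAGC, off=5): starts [5, 49, 81, 95, 113, 123, 136, 150, 162, 175, 183, 220] → cuts [10, 54, 86, 100, 118, 128, 141, 155, 167, 180, 188, 225]
  IvoIX (ATCCTTT, off=0): starts [12, 31, 61, 74, 104, 142, 168, 189, 213] → cuts [12, 31, 61, 74, 104, 142, 168, 189, 213]

All cut coordinates (distinct, sorted): [10, 12, 31, 54, 61, 74, 86, 100, 104, 118, 128, 141, 142, 155, 167, 168, 180, 188, 189, 213, 225]

Fragments:
  [0,10): 10 bp
  [10,12): 2 bp
  [12,31): 19 bp
  [31,54): 23 bp
  [54,61): 7 bp
  [61,74): 13 bp
  [74,86): 12 bp
  [86,100): 14 bp
  [100,104): 4 bp
  [104,118): 14 bp
  [118,128): 10 bp
  [128,141): 13 bp
  [141,142): 1 bp
  [142,155): 13 bp
  [155,167): 12 bp
  [167,168): 1 bp
  [168,180): 12 bp
  [180,188): 8 bp
  [188,189): 1 bp
  [189,213): 24 bp
  [213,225): 12 bp
  [225,227): 2 bp

[1,1,1,2,2,4,7,8,10,10,12,12,12,12,13,13,13,14,14,19,23,24]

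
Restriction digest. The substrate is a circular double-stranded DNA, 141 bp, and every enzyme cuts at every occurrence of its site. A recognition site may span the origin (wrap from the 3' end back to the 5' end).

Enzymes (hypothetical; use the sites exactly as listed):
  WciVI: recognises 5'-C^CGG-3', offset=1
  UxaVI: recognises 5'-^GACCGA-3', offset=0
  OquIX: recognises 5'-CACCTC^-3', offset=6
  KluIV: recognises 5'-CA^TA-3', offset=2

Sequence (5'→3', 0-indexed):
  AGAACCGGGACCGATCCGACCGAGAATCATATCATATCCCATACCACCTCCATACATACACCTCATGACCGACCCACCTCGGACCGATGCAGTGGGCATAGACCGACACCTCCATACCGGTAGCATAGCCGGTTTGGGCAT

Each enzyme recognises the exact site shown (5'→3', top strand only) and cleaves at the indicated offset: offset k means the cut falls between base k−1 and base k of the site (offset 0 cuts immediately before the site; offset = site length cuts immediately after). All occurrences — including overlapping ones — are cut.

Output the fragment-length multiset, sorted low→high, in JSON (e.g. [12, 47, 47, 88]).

[1,2,2,2,2,3,3,4,4,5,6,7,8,8,9,9,11,12,12,14,17]

Per-enzyme occurrences:
  WciVI (CCGG, off=1): starts [4, 116, 128] → cuts [5, 117, 129]
  UxaVI (GACCGA, off=0): starts [8, 17, 66, 81, 100] → cuts [8, 17, 66, 81, 100]
  OquIX (CACCTC, off=6): starts [44, 58, 74, 106] → cuts [50, 64, 80, 112]
  KluIV (CATA, off=2): starts [27, 32, 39, 50, 54, 96, 112, 123, 138] → cuts [29, 34, 41, 52, 56, 98, 114, 125, 140]

All cut coordinates (distinct, sorted): [5, 8, 17, 29, 34, 41, 50, 52, 56, 64, 66, 80, 81, 98, 100, 112, 114, 117, 125, 129, 140]

Fragment lengths:
  5→8: 3 bp
  8→17: 9 bp
  17→29: 12 bp
  29→34: 5 bp
  34→41: 7 bp
  41→50: 9 bp
  50→52: 2 bp
  52→56: 4 bp
  56→64: 8 bp
  64→66: 2 bp
  66→80: 14 bp
  80→81: 1 bp
  81→98: 17 bp
  98→100: 2 bp
  100→112: 12 bp
  112→114: 2 bp
  114→117: 3 bp
  117→125: 8 bp
  125→129: 4 bp
  129→140: 11 bp
  140→5 (wrap): 141-140+5 = 6 bp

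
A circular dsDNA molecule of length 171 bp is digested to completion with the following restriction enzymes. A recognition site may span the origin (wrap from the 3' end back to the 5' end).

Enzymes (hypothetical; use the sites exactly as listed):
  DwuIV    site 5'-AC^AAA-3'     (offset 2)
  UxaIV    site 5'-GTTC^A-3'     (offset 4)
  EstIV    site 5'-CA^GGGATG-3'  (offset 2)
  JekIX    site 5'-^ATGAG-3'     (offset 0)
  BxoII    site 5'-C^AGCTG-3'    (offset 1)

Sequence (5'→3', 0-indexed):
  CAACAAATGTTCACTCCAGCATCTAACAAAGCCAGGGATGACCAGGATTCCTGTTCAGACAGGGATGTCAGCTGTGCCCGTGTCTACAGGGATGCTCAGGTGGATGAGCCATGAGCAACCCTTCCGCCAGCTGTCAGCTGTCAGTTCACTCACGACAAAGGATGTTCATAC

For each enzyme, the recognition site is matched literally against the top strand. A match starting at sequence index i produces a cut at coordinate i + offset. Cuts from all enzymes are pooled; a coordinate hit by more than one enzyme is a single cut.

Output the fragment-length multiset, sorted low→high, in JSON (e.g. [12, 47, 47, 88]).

Scan for sites:
  DwuIV ACAAA/2: at [2, 25, 154] ⇒ [4, 27, 156]
  UxaIV GTTCA/4: at [8, 52, 143, 163] ⇒ [12, 56, 147, 167]
  EstIV CAGGGATG/2: at [32, 59, 86] ⇒ [34, 61, 88]
  JekIX ATGAG/0: at [103, 110] ⇒ [103, 110]
  BxoII CAGCTG/1: at [68, 127, 134] ⇒ [69, 128, 135]

Pooled cuts: [4, 12, 27, 34, 56, 61, 69, 88, 103, 110, 128, 135, 147, 156, 167]

Fragment lengths:
  4→12: 8 bp
  12→27: 15 bp
  27→34: 7 bp
  34→56: 22 bp
  56→61: 5 bp
  61→69: 8 bp
  69→88: 19 bp
  88→103: 15 bp
  103→110: 7 bp
  110→128: 18 bp
  128→135: 7 bp
  135→147: 12 bp
  147→156: 9 bp
  156→167: 11 bp
  167→4 (wrap): 171-167+4 = 8 bp

[5,7,7,7,8,8,8,9,11,12,15,15,18,19,22]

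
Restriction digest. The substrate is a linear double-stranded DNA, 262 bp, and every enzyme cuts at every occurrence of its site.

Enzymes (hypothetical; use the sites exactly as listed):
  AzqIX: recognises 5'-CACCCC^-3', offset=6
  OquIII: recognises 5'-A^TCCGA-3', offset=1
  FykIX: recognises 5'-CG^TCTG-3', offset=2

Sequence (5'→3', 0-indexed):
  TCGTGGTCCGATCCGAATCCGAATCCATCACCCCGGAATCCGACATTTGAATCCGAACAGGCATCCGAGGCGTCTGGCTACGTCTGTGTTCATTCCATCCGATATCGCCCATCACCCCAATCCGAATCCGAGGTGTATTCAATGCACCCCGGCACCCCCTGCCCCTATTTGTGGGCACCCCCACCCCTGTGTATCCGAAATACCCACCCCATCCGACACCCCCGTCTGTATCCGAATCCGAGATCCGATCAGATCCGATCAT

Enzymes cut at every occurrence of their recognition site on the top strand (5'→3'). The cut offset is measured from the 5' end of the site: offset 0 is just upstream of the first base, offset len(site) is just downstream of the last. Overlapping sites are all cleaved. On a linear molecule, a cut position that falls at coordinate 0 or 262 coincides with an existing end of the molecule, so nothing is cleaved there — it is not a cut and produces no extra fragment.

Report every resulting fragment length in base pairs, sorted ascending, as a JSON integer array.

[1,2,2,4,6,6,6,6,6,6,7,8,9,9,10,10,11,11,12,13,15,17,17,21,23,24]

Site scan:
  AzqIX (CACCCC, off=6): starts [28, 112, 144, 152, 175, 181, 204, 216] → cuts [34, 118, 150, 158, 181, 187, 210, 222]
  OquIII (ATCCGA, off=1): starts [10, 16, 37, 50, 62, 96, 119, 125, 192, 210, 229, 235, 242, 252] → cuts [11, 17, 38, 51, 63, 97, 120, 126, 193, 211, 230, 236, 243, 253]
  FykIX (CGTCTG, off=2): starts [70, 80, 222] → cuts [72, 82, 224]

All cut coordinates (distinct, sorted): [11, 17, 34, 38, 51, 63, 72, 82, 97, 118, 120, 126, 150, 158, 181, 187, 193, 210, 211, 222, 224, 230, 236, 243, 253]

Fragments:
  [0,11): 11 bp
  [11,17): 6 bp
  [17,34): 17 bp
  [34,38): 4 bp
  [38,51): 13 bp
  [51,63): 12 bp
  [63,72): 9 bp
  [72,82): 10 bp
  [82,97): 15 bp
  [97,118): 21 bp
  [118,120): 2 bp
  [120,126): 6 bp
  [126,150): 24 bp
  [150,158): 8 bp
  [158,181): 23 bp
  [181,187): 6 bp
  [187,193): 6 bp
  [193,210): 17 bp
  [210,211): 1 bp
  [211,222): 11 bp
  [222,224): 2 bp
  [224,230): 6 bp
  [230,236): 6 bp
  [236,243): 7 bp
  [243,253): 10 bp
  [253,262): 9 bp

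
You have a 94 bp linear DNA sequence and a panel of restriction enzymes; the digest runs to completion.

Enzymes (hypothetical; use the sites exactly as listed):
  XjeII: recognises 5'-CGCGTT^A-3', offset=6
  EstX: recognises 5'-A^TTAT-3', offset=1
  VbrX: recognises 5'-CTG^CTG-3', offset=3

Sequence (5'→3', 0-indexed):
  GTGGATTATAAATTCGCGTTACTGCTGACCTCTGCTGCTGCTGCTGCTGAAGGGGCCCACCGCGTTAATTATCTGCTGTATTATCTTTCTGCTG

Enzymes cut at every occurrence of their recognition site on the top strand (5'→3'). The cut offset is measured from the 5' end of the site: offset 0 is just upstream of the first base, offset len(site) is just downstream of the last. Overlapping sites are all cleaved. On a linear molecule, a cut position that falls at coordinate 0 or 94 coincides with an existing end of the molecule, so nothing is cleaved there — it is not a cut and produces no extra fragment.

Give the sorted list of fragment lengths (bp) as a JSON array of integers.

Site scan:
  XjeII (CGCGTTA, off=6): starts [14, 60] → cuts [20, 66]
  EstX (ATTAT, off=1): starts [4, 67, 79] → cuts [5, 68, 80]
  VbrX (CTGCTG, off=3): starts [21, 31, 34, 37, 40, 43, 72, 88] → cuts [24, 34, 37, 40, 43, 46, 75, 91]

All cut coordinates (distinct, sorted): [5, 20, 24, 34, 37, 40, 43, 46, 66, 68, 75, 80, 91]

Fragments:
  [0,5): 5 bp
  [5,20): 15 bp
  [20,24): 4 bp
  [24,34): 10 bp
  [34,37): 3 bp
  [37,40): 3 bp
  [40,43): 3 bp
  [43,46): 3 bp
  [46,66): 20 bp
  [66,68): 2 bp
  [68,75): 7 bp
  [75,80): 5 bp
  [80,91): 11 bp
  [91,94): 3 bp

[2,3,3,3,3,3,4,5,5,7,10,11,15,20]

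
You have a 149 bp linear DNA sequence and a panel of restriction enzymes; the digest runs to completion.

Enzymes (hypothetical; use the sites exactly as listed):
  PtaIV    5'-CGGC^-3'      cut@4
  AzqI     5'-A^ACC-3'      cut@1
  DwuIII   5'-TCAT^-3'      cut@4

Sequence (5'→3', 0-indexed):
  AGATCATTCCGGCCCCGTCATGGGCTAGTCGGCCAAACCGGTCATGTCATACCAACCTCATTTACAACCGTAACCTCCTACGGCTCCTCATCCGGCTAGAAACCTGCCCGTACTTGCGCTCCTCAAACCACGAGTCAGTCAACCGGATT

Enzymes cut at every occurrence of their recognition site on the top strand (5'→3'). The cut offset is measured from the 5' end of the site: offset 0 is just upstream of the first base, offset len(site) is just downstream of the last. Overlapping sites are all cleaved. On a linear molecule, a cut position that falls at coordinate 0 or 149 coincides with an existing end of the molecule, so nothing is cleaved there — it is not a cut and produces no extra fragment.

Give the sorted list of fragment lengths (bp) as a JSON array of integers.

[3,4,5,5,5,5,6,6,7,7,7,8,8,9,12,12,15,25]

Scan for sites:
  PtaIV CGGC/4: at [9, 29, 80, 92] ⇒ [13, 33, 84, 96]
  AzqI AACC/1: at [35, 53, 65, 71, 100, 125, 140] ⇒ [36, 54, 66, 72, 101, 126, 141]
  DwuIII TCAT/4: at [3, 17, 41, 46, 57, 87] ⇒ [7, 21, 45, 50, 61, 91]

Pooled cuts: [7, 13, 21, 33, 36, 45, 50, 54, 61, 66, 72, 84, 91, 96, 101, 126, 141]

Fragment lengths:
  [0,7): 7 bp
  [7,13): 6 bp
  [13,21): 8 bp
  [21,33): 12 bp
  [33,36): 3 bp
  [36,45): 9 bp
  [45,50): 5 bp
  [50,54): 4 bp
  [54,61): 7 bp
  [61,66): 5 bp
  [66,72): 6 bp
  [72,84): 12 bp
  [84,91): 7 bp
  [91,96): 5 bp
  [96,101): 5 bp
  [101,126): 25 bp
  [126,141): 15 bp
  [141,149): 8 bp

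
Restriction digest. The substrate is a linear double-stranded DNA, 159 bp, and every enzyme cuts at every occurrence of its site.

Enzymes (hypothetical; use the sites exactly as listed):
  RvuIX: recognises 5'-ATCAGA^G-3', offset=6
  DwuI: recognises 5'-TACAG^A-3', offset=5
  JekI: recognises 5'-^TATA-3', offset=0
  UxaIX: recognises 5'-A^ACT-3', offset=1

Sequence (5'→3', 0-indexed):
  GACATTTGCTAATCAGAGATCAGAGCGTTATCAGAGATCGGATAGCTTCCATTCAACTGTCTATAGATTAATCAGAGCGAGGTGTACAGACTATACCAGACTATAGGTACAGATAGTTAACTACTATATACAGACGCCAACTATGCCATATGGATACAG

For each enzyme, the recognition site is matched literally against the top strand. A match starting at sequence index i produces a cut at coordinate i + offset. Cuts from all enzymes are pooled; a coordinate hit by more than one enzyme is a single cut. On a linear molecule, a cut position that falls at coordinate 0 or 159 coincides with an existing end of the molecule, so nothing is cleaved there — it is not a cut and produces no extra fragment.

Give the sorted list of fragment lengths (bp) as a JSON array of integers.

[2,2,5,6,6,7,7,7,10,11,11,13,15,17,20,20]

Site scan:
  RvuIX ATCAGAG/6: at [11, 18, 29, 70] ⇒ [17, 24, 35, 76]
  DwuI TACAGA/5: at [84, 107, 128] ⇒ [89, 112, 133]
  JekI TATA/0: at [61, 91, 101, 124, 126] ⇒ [61, 91, 101, 124, 126]
  UxaIX AACT/1: at [54, 118, 138] ⇒ [55, 119, 139]

Pooled cuts: [17, 24, 35, 55, 61, 76, 89, 91, 101, 112, 119, 124, 126, 133, 139]

Fragments:
  [0,17): 17 bp
  [17,24): 7 bp
  [24,35): 11 bp
  [35,55): 20 bp
  [55,61): 6 bp
  [61,76): 15 bp
  [76,89): 13 bp
  [89,91): 2 bp
  [91,101): 10 bp
  [101,112): 11 bp
  [112,119): 7 bp
  [119,124): 5 bp
  [124,126): 2 bp
  [126,133): 7 bp
  [133,139): 6 bp
  [139,159): 20 bp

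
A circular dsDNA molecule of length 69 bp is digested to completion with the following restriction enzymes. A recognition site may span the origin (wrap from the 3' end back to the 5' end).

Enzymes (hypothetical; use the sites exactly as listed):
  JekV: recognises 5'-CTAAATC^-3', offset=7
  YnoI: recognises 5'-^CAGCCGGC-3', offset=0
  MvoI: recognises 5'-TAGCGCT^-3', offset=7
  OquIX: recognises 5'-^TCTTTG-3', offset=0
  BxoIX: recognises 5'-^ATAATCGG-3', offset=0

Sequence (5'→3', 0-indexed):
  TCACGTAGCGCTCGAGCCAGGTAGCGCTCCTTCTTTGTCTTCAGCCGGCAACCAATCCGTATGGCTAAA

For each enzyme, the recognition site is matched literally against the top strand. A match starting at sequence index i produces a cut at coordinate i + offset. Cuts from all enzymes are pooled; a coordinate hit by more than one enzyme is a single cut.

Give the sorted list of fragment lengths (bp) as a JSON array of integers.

[3,10,10,16,30]

Per-enzyme occurrences:
  JekV CTAAATC/7: at [64] ⇒ [2]
  YnoI CAGCCGGC/0: at [41] ⇒ [41]
  MvoI TAGCGCT/7: at [5, 21] ⇒ [12, 28]
  OquIX TCTTTG/0: at [31] ⇒ [31]
  BxoIX (ATAATCGG, off=0): no sites

All cut coordinates (distinct, sorted): [2, 12, 28, 31, 41]

Fragment lengths:
  2→12: 10 bp
  12→28: 16 bp
  28→31: 3 bp
  31→41: 10 bp
  41→2 (wrap): 69-41+2 = 30 bp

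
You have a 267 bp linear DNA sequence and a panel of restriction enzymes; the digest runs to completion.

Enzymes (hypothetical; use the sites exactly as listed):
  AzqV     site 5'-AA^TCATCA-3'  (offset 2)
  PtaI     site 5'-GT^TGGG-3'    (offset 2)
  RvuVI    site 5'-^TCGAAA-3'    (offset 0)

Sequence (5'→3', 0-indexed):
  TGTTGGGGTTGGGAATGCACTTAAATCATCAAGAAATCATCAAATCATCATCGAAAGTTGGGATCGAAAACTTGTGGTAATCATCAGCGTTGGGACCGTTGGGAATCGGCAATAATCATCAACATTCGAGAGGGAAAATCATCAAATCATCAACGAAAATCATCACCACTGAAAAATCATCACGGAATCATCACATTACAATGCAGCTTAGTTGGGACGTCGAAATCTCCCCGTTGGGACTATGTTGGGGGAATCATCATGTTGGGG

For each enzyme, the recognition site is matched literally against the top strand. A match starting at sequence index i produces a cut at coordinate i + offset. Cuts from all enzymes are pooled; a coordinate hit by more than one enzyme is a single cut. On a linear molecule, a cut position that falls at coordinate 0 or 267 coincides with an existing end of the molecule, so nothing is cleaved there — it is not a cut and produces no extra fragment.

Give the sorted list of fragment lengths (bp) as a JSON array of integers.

Site scan:
  AzqV AATCATCA/2: at [23, 34, 42, 78, 113, 136, 144, 157, 174, 185, 251] ⇒ [25, 36, 44, 80, 115, 138, 146, 159, 176, 187, 253]
  PtaI GTTGGG/2: at [1, 7, 56, 88, 97, 210, 232, 243, 260] ⇒ [3, 9, 58, 90, 99, 212, 234, 245, 262]
  RvuVI TCGAAA/0: at [50, 63, 219] ⇒ [50, 63, 219]

All cut coordinates (distinct, sorted): [3, 9, 25, 36, 44, 50, 58, 63, 80, 90, 99, 115, 138, 146, 159, 176, 187, 212, 219, 234, 245, 253, 262]

Fragment lengths:
  [0,3): 3 bp
  [3,9): 6 bp
  [9,25): 16 bp
  [25,36): 11 bp
  [36,44): 8 bp
  [44,50): 6 bp
  [50,58): 8 bp
  [58,63): 5 bp
  [63,80): 17 bp
  [80,90): 10 bp
  [90,99): 9 bp
  [99,115): 16 bp
  [115,138): 23 bp
  [138,146): 8 bp
  [146,159): 13 bp
  [159,176): 17 bp
  [176,187): 11 bp
  [187,212): 25 bp
  [212,219): 7 bp
  [219,234): 15 bp
  [234,245): 11 bp
  [245,253): 8 bp
  [253,262): 9 bp
  [262,267): 5 bp

[3,5,5,6,6,7,8,8,8,8,9,9,10,11,11,11,13,15,16,16,17,17,23,25]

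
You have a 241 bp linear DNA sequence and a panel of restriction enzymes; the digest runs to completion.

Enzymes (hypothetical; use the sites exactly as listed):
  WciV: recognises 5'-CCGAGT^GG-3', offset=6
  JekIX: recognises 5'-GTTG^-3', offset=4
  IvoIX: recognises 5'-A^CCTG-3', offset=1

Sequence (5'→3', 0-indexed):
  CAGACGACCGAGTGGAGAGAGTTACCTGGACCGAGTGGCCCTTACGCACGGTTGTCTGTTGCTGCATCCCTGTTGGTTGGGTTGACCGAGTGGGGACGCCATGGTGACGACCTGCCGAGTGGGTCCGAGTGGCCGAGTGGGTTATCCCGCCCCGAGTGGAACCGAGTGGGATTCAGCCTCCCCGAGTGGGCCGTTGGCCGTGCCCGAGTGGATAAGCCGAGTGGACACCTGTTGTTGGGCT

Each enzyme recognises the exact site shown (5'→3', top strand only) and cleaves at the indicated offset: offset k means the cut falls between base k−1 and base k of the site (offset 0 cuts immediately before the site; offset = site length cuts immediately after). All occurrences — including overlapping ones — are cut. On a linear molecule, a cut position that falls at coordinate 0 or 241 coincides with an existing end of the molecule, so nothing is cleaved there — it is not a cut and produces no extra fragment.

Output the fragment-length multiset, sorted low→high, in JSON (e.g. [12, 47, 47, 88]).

Scan for sites:
  WciV (CCGAGTGG, off=6): starts [7, 30, 85, 114, 124, 132, 151, 161, 181, 203, 216] → cuts [13, 36, 91, 120, 130, 138, 157, 167, 187, 209, 222]
  JekIX (GTTG, off=4): starts [50, 57, 71, 75, 80, 192, 230, 233] → cuts [54, 61, 75, 79, 84, 196, 234, 237]
  IvoIX (ACCTG, off=1): starts [23, 109, 226] → cuts [24, 110, 227]

All cut coordinates (distinct, sorted): [13, 24, 36, 54, 61, 75, 79, 84, 91, 110, 120, 130, 138, 157, 167, 187, 196, 209, 222, 227, 234, 237]

Fragment lengths:
  [0,13): 13 bp
  [13,24): 11 bp
  [24,36): 12 bp
  [36,54): 18 bp
  [54,61): 7 bp
  [61,75): 14 bp
  [75,79): 4 bp
  [79,84): 5 bp
  [84,91): 7 bp
  [91,110): 19 bp
  [110,120): 10 bp
  [120,130): 10 bp
  [130,138): 8 bp
  [138,157): 19 bp
  [157,167): 10 bp
  [167,187): 20 bp
  [187,196): 9 bp
  [196,209): 13 bp
  [209,222): 13 bp
  [222,227): 5 bp
  [227,234): 7 bp
  [234,237): 3 bp
  [237,241): 4 bp

[3,4,4,5,5,7,7,7,8,9,10,10,10,11,12,13,13,13,14,18,19,19,20]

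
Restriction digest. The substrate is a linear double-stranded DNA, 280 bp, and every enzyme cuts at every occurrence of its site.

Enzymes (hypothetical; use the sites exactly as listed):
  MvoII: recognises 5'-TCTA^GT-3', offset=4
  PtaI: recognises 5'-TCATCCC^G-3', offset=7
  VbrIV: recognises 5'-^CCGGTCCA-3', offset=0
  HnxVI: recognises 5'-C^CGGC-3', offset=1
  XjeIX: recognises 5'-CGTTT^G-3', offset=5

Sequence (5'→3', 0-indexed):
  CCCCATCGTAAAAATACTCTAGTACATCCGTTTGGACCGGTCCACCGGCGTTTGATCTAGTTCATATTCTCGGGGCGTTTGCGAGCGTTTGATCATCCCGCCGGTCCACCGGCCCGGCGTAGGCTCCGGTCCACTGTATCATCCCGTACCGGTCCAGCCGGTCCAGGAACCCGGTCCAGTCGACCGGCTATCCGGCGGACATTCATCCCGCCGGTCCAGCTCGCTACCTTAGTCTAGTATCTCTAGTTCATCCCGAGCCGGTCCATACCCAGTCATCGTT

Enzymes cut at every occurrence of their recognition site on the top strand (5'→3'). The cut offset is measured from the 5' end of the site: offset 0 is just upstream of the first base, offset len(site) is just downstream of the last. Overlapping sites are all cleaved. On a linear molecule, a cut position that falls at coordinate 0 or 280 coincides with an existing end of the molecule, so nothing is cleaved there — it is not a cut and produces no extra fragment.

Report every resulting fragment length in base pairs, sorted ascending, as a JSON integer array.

[1,1,3,3,3,5,6,8,8,9,9,9,9,9,9,10,11,12,13,14,17,20,21,21,23,26]

Site scan:
  MvoII (TCTAGT, off=4): starts [17, 55, 232, 241] → cuts [21, 59, 236, 245]
  PtaI (TCATCCCG, off=7): starts [92, 138, 202, 247] → cuts [99, 145, 209, 254]
  VbrIV (CCGGTCCA, off=0): starts [36, 100, 125, 148, 157, 170, 210, 257] → cuts [36, 100, 125, 148, 157, 170, 210, 257]
  HnxVI (CCGGC, off=1): starts [44, 108, 113, 183, 191] → cuts [45, 109, 114, 184, 192]
  XjeIX (CGTTTG, off=5): starts [28, 48, 75, 85] → cuts [33, 53, 80, 90]

Pooled cuts: [21, 33, 36, 45, 53, 59, 80, 90, 99, 100, 109, 114, 125, 145, 148, 157, 170, 184, 192, 209, 210, 236, 245, 254, 257]

Fragments:
  [0,21): 21 bp
  [21,33): 12 bp
  [33,36): 3 bp
  [36,45): 9 bp
  [45,53): 8 bp
  [53,59): 6 bp
  [59,80): 21 bp
  [80,90): 10 bp
  [90,99): 9 bp
  [99,100): 1 bp
  [100,109): 9 bp
  [109,114): 5 bp
  [114,125): 11 bp
  [125,145): 20 bp
  [145,148): 3 bp
  [148,157): 9 bp
  [157,170): 13 bp
  [170,184): 14 bp
  [184,192): 8 bp
  [192,209): 17 bp
  [209,210): 1 bp
  [210,236): 26 bp
  [236,245): 9 bp
  [245,254): 9 bp
  [254,257): 3 bp
  [257,280): 23 bp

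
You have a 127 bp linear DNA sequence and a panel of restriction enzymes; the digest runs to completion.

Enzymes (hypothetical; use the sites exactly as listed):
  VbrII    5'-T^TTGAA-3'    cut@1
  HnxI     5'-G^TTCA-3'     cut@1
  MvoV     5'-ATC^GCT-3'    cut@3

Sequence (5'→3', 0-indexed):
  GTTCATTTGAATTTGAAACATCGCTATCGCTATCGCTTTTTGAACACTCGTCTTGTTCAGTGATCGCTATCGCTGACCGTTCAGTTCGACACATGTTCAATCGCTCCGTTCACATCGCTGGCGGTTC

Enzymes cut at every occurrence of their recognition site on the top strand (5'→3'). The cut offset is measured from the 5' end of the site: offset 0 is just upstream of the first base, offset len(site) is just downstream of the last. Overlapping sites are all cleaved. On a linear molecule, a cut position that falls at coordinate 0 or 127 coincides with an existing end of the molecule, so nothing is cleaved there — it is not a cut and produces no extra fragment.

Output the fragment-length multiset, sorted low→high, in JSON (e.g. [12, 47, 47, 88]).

[1,5,5,6,6,6,6,6,7,8,8,10,10,11,16,16]

Per-enzyme occurrences:
  VbrII TTTGAA/1: at [5, 11, 38] ⇒ [6, 12, 39]
  HnxI GTTCA/1: at [0, 54, 78, 94, 107] ⇒ [1, 55, 79, 95, 108]
  MvoV ATCGCT/3: at [19, 25, 31, 62, 68, 99, 113] ⇒ [22, 28, 34, 65, 71, 102, 116]

All cut coordinates (distinct, sorted): [1, 6, 12, 22, 28, 34, 39, 55, 65, 71, 79, 95, 102, 108, 116]

Fragment lengths:
  [0,1): 1 bp
  [1,6): 5 bp
  [6,12): 6 bp
  [12,22): 10 bp
  [22,28): 6 bp
  [28,34): 6 bp
  [34,39): 5 bp
  [39,55): 16 bp
  [55,65): 10 bp
  [65,71): 6 bp
  [71,79): 8 bp
  [79,95): 16 bp
  [95,102): 7 bp
  [102,108): 6 bp
  [108,116): 8 bp
  [116,127): 11 bp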